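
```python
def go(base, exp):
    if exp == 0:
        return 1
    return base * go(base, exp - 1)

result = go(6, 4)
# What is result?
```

go(6, 4) = 6 * 6 * 6 * 6 = 1296

Answer: 1296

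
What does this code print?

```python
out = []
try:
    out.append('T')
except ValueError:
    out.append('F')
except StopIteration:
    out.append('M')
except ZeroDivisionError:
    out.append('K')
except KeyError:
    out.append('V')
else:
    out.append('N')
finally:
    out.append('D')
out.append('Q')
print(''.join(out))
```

Execution trace: 'T' (try body, no exception) → 'N' (else) → 'D' (finally) → 'Q' (after the try/except). Output: TNDQ

Answer: TNDQ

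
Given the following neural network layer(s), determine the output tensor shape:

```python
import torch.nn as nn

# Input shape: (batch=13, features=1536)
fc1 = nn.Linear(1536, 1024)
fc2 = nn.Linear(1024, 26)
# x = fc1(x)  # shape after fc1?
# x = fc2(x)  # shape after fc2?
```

Input: (13, 1536) -> after fc1: (13, 1024) -> Output: (13, 26)

Answer: (13, 26)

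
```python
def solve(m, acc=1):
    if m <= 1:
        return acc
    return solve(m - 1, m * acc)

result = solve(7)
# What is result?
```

Accumulator trace (n, acc): (7, 1) -> (6, 7) -> (5, 42) -> (4, 210) -> (3, 840) -> (2, 2520) -> (1, 5040) -> return 5040

Answer: 5040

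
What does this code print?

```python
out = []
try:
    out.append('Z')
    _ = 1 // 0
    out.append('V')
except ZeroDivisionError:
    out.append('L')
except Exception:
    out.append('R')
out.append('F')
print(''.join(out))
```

Execution trace: 'Z' (try body) → 'L' (except ZeroDivisionError) → 'F' (after the try/except). Output: ZLF

Answer: ZLF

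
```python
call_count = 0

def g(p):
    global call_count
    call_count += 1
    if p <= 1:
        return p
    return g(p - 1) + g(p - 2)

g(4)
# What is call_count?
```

Calls(p) = 1 + Calls(p-1) + Calls(p-2); Calls(0)=Calls(1)=1. For p=4 this gives 9.

Answer: 9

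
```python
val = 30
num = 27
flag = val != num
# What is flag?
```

Trace:
`val = 30` → val = 30
`num = 27` → num = 27
`flag = val != num` → flag = True
So flag = True

Answer: True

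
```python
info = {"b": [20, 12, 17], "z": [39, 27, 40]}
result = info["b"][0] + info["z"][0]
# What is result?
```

Trace:
`info = {"b": [20, 12, 17], "z": [39, 27, 40]}` → info = {'b': [20, 12, 17], 'z': [39, 27, 40]}
`result = info["b"][0] + info["z"][0]` → result = 59
So result = 59

Answer: 59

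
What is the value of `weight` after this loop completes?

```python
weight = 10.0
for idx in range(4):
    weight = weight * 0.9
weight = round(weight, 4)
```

Exponential decay: 10.0 * 0.9^4
`weight` takes the values: 10.0 → 9.0 → 8.1 → 7.29 → 6.561

Answer: 6.561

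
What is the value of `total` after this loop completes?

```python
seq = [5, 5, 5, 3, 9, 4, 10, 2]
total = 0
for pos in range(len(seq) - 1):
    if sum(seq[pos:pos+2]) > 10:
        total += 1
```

Count windows with sum > 10
`total` takes the values: 0 → 1 → 2 → 3 → 4

Answer: 4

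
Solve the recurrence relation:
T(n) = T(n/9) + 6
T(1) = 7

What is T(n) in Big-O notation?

Each step divides n by 9 and adds 6. After log_9(n) steps we reach T(1)=7. So T(n) = 6·log_9(n) + 7 = O(log n).

Answer: O(log n)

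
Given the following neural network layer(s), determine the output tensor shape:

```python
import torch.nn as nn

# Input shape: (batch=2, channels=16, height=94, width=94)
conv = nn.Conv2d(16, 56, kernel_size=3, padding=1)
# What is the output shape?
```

Input: (2, 16, 94, 94) -> Output: (2, 56, 94, 94)

Answer: (2, 56, 94, 94)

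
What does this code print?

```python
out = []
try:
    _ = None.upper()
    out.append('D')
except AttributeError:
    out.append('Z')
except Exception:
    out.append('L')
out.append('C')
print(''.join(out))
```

Execution trace: 'Z' (except AttributeError) → 'C' (after the try/except). Output: ZC

Answer: ZC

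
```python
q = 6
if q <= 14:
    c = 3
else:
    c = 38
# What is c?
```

Trace:
`q = 6` → q = 6
`if q <= 14: ...` → q <= 14 is True → c = 3
So c = 3

Answer: 3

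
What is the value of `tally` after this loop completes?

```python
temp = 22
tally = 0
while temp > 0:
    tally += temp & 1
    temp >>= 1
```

Count set bits in 22 (binary: 0b10110)
`tally` takes the values: 0 → 1 → 2 → 3

Answer: 3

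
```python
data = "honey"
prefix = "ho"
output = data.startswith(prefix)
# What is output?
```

Trace:
`data = "honey"` → data = 'honey'
`prefix = "ho"` → prefix = 'ho'
`output = data.startswith(prefix)` → output = True
So output = True

Answer: True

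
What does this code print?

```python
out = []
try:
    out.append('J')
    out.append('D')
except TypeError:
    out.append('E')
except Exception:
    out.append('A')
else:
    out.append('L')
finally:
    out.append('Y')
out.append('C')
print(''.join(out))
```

Execution trace: 'J' (try body) → 'D' (try body, no exception) → 'L' (else) → 'Y' (finally) → 'C' (after the try/except). Output: JDLYC

Answer: JDLYC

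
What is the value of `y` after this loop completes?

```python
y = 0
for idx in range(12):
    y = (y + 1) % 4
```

Increment mod 4, 12 times = 0
`y` takes the values: 0 → 1 → 2 → 3 → 0 → 1 → 2 → 3 → 0 → 1 → 2 → 3 → 0

Answer: 0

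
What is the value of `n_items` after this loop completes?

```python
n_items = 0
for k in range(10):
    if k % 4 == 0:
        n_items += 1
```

Count numbers divisible by 4 in range(10)
`n_items` takes the values: 0 → 1 → 2 → 3

Answer: 3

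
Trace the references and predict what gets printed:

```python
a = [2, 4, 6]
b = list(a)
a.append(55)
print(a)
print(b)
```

Key concept: list() constructor creates copy.
Step by step:
`a = [2, 4, 6]` → a = [2, 4, 6]
`b = list(a)` → b = [2, 4, 6]
`a.append(55)` → a = [2, 4, 6, 55]
`print(a)` → prints [2, 4, 6, 55]
`print(b)` → prints [2, 4, 6]

Answer:
[2, 4, 6, 55]
[2, 4, 6]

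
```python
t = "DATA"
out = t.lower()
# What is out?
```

Trace:
`t = "DATA"` → t = 'DATA'
`out = t.lower()` → out = 'data'
So out = 'data'

Answer: 'data'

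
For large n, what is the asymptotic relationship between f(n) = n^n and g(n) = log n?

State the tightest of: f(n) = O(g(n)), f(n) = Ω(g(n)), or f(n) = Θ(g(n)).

n^n vs log n: f(n) = Ω(g(n)) but not O(g(n)) — n^n grows strictly faster than log n.

Answer: f(n) = Ω(g(n)) but not O(g(n)) — n^n grows strictly faster than log n.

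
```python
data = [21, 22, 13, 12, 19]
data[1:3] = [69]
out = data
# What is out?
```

Trace:
`data = [21, 22, 13, 12, 19]` → data = [21, 22, 13, 12, 19]
`data[1:3] = [69]` → data = [21, 69, 12, 19]
`out = data` → out = [21, 69, 12, 19]
So out = [21, 69, 12, 19]

Answer: [21, 69, 12, 19]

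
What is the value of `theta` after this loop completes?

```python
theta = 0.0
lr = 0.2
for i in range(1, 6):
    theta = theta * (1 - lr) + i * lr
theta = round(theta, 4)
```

Moving average with lr=0.2
`theta` takes the values: 0.0 → 0.2 → 0.56 → 1.048 → 1.6384 → 2.31072 → 2.3107

Answer: 2.3107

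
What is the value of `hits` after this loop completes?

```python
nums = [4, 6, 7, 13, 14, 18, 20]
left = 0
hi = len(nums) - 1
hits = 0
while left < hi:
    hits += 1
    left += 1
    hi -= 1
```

Iterations until pointers meet (list length 7)
`hits` takes the values: 0 → 1 → 2 → 3

Answer: 3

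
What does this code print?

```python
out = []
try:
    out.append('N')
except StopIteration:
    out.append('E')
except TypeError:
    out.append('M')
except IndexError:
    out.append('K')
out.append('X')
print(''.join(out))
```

Execution trace: 'N' (try body, no exception) → 'X' (after the try/except). Output: NX

Answer: NX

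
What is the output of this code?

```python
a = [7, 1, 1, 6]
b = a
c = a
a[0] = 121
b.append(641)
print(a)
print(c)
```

Key concept: multiple aliases.
Step by step:
`a = [7, 1, 1, 6]` → a = [7, 1, 1, 6]
`b = a` → b = [7, 1, 1, 6] (same object as a)
`c = a` → c = [7, 1, 1, 6] (same object as a, b)
`a[0] = 121` → a = [121, 1, 1, 6] (same object as b, c); b = [121, 1, 1, 6] (same object as a, c); c = [121, 1, 1, 6] (same object as a, b)
`b.append(641)` → a = [121, 1, 1, 6, 641] (same object as b, c); b = [121, 1, 1, 6, 641] (same object as a, c); c = [121, 1, 1, 6, 641] (same object as a, b)
`print(a)` → prints [121, 1, 1, 6, 641]
`print(c)` → prints [121, 1, 1, 6, 641]

Answer:
[121, 1, 1, 6, 641]
[121, 1, 1, 6, 641]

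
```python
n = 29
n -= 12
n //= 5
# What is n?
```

Trace:
`n = 29` → n = 29
`n -= 12` → n = 17
`n //= 5` → n = 3
So n = 3

Answer: 3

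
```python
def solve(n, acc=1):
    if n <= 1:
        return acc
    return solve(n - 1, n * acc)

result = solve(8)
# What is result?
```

Accumulator trace (n, acc): (8, 1) -> (7, 8) -> (6, 56) -> (5, 336) -> (4, 1680) -> (3, 6720) -> (2, 20160) -> (1, 40320) -> return 40320

Answer: 40320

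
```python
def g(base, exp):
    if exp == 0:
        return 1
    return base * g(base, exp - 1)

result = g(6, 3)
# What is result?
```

g(6, 3) = 6 * 6 * 6 = 216

Answer: 216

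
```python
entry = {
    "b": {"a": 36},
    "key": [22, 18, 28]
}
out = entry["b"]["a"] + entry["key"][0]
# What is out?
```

Trace:
`entry = { ...` → entry = {'b': {'a': 36}, 'key': [22, 18, 28]}
`out = entry["b"]["a"] + entry["key"][0]` → out = 58
So out = 58

Answer: 58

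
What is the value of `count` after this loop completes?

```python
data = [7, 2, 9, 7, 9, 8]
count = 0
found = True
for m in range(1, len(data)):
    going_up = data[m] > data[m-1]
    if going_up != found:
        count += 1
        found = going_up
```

Count direction changes in [7, 2, 9, 7, 9, 8]
`count` takes the values: 0 → 1 → 2 → 3 → 4 → 5

Answer: 5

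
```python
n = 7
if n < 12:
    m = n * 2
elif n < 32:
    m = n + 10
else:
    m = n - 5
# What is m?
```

Trace:
`n = 7` → n = 7
`if n < 12: ...` → n < 12 is True → m = 14
So m = 14

Answer: 14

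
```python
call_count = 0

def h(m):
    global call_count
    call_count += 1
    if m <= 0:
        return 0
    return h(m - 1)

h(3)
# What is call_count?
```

Linear recursion stepping by 1: 4 calls from m=3 down to ≤0.

Answer: 4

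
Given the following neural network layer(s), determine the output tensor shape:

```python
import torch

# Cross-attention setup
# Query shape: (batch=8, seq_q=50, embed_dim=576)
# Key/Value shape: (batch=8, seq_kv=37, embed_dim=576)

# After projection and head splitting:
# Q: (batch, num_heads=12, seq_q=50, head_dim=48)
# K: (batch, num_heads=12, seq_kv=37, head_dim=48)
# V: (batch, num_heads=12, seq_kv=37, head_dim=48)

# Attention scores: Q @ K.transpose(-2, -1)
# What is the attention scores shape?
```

Input: (8, 50, 576) -> Output: (8, 12, 50, 37)

Answer: (8, 12, 50, 37)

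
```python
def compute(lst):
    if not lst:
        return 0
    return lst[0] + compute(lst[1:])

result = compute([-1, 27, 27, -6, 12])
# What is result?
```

(-1) + 27 + 27 + (-6) + 12 + 0 = 59

Answer: 59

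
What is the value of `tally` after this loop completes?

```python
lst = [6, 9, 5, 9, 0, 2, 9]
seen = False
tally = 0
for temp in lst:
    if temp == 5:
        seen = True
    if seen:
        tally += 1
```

Count elements after first 5 in [6, 9, 5, 9, 0, 2, 9]
`tally` takes the values: 0 → 1 → 2 → 3 → 4 → 5

Answer: 5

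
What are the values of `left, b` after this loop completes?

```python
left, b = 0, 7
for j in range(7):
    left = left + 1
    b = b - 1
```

left goes 0→7, b goes 7→0
`left, b` takes the values: (0, 7) → (1, 7) → (1, 6) → (2, 6) → (2, 5) → (3, 5) → (3, 4) → (4, 4) → (4, 3) → (5, 3) → (5, 2) → (6, 2) → (6, 1) → (7, 1) → (7, 0)

Answer: 7, 0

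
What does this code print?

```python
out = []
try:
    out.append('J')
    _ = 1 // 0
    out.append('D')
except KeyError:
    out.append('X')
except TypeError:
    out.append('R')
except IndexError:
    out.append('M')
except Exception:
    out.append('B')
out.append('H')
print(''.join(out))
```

Execution trace: 'J' (try body) → 'B' (except Exception) → 'H' (after the try/except). Output: JBH

Answer: JBH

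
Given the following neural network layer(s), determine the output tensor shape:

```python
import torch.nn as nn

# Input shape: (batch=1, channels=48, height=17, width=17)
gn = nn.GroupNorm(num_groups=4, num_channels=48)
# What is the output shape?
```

Input: (1, 48, 17, 17) -> Output: (1, 48, 17, 17)

Answer: (1, 48, 17, 17)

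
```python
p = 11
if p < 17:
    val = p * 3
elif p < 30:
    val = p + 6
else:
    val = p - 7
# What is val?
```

Trace:
`p = 11` → p = 11
`if p < 17: ...` → p < 17 is True → val = 33
So val = 33

Answer: 33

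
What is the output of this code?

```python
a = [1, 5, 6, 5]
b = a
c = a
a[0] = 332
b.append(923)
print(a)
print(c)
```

Key concept: multiple aliases.
Step by step:
`a = [1, 5, 6, 5]` → a = [1, 5, 6, 5]
`b = a` → b = [1, 5, 6, 5] (same object as a)
`c = a` → c = [1, 5, 6, 5] (same object as a, b)
`a[0] = 332` → a = [332, 5, 6, 5] (same object as b, c); b = [332, 5, 6, 5] (same object as a, c); c = [332, 5, 6, 5] (same object as a, b)
`b.append(923)` → a = [332, 5, 6, 5, 923] (same object as b, c); b = [332, 5, 6, 5, 923] (same object as a, c); c = [332, 5, 6, 5, 923] (same object as a, b)
`print(a)` → prints [332, 5, 6, 5, 923]
`print(c)` → prints [332, 5, 6, 5, 923]

Answer:
[332, 5, 6, 5, 923]
[332, 5, 6, 5, 923]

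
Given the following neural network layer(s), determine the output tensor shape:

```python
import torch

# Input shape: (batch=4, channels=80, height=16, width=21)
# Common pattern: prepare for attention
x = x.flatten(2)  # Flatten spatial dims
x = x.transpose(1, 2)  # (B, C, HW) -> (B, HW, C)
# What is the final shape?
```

Input: (4, 80, 16, 21) -> after flatten(2): (4, 80, 336) -> Output: (4, 336, 80)

Answer: (4, 336, 80)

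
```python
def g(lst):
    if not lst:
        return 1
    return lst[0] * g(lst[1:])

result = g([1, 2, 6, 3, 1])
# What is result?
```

Product over [1, 2, 6, 3, 1] = 1 * 2 * 6 * 3 * 1 = 36

Answer: 36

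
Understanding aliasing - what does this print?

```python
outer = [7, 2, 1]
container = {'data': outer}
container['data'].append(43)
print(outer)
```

Key concept: dict holds reference to list.
Step by step:
`outer = [7, 2, 1]` → outer = [7, 2, 1]
`container = {'data': outer}` → container = {'data': [7, 2, 1]}
`container['data'].append(43)` → outer = [7, 2, 1, 43]; container = {'data': [7, 2, 1, 43]}
`print(outer)` → prints [7, 2, 1, 43]

Answer: [7, 2, 1, 43]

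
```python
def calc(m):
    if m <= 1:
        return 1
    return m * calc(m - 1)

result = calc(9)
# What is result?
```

calc(9) = 9 * 8 * 7 * 6 * 5 * 4 * 3 * 2 * 1 = 362880

Answer: 362880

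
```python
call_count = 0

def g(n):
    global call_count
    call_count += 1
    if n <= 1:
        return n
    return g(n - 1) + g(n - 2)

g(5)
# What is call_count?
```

Calls(n) = 1 + Calls(n-1) + Calls(n-2); Calls(0)=Calls(1)=1. For n=5 this gives 15.

Answer: 15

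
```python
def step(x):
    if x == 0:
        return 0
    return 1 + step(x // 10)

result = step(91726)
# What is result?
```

Count of digits of 91726: 5

Answer: 5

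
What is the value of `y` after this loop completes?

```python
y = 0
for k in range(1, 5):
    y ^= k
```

XOR of 1 to 4
`y` takes the values: 0 → 1 → 3 → 0 → 4

Answer: 4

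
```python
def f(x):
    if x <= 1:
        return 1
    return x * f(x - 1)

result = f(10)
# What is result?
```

f(10) = 10 * 9 * 8 * 7 * 6 * 5 * 4 * 3 * 2 * 1 = 3628800

Answer: 3628800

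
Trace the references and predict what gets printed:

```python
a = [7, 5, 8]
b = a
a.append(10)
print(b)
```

Key concept: basic list aliasing.
Step by step:
`a = [7, 5, 8]` → a = [7, 5, 8]
`b = a` → b = [7, 5, 8] (same object as a)
`a.append(10)` → a = [7, 5, 8, 10] (same object as b); b = [7, 5, 8, 10] (same object as a)
`print(b)` → prints [7, 5, 8, 10]

Answer: [7, 5, 8, 10]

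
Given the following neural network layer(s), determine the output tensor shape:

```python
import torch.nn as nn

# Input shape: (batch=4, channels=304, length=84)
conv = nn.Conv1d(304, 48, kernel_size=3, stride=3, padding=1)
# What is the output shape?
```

Input: (4, 304, 84) -> Output: (4, 48, 28)

Answer: (4, 48, 28)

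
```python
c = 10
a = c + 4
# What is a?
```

Trace:
`c = 10` → c = 10
`a = c + 4` → a = 14
So a = 14

Answer: 14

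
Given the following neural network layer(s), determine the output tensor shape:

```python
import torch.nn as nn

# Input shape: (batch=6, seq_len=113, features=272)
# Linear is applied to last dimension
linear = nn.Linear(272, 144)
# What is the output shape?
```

Input: (6, 113, 272) -> Output: (6, 113, 144)

Answer: (6, 113, 144)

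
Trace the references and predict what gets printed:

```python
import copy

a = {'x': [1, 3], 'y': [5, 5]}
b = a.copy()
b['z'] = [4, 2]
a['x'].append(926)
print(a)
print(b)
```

Key concept: shallow copy of dict with mutable values.
Step by step:
`a = {'x': [1, 3], 'y': [5, 5]}` → a = {'x': [1, 3], 'y': [5, 5]}
`b = a.copy()` → b = {'x': [1, 3], 'y': [5, 5]}
`b['z'] = [4, 2]` → b = {'x': [1, 3], 'y': [5, 5], 'z': [4, 2]}
`a['x'].append(926)` → a = {'x': [1, 3, 926], 'y': [5, 5]}; b = {'x': [1, 3, 926], 'y': [5, 5], 'z': [4, 2]}
`print(a)` → prints {'x': [1, 3, 926], 'y': [5, 5]}
`print(b)` → prints {'x': [1, 3, 926], 'y': [5, 5], 'z': [4, 2]}

Answer:
{'x': [1, 3, 926], 'y': [5, 5]}
{'x': [1, 3, 926], 'y': [5, 5], 'z': [4, 2]}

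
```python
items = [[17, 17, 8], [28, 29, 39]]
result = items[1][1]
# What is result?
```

Trace:
`items = [[17, 17, 8], [28, 29, 39]]` → items = [[17, 17, 8], [28, 29, 39]]
`result = items[1][1]` → result = 29
So result = 29

Answer: 29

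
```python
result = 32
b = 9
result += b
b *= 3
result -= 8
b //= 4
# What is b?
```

Trace:
`result = 32` → result = 32
`b = 9` → b = 9
`result += b` → result = 41
`b *= 3` → b = 27
`result -= 8` → result = 33
`b //= 4` → b = 6
So b = 6

Answer: 6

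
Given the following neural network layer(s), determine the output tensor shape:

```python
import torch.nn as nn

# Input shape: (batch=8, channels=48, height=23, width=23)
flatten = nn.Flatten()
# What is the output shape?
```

Input: (8, 48, 23, 23) -> Output: (8, 25392)

Answer: (8, 25392)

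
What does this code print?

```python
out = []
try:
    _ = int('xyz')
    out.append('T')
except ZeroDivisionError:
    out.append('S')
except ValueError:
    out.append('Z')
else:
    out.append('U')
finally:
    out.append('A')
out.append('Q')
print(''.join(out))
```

Execution trace: 'Z' (except ValueError) → 'A' (finally) → 'Q' (after the try/except). Output: ZAQ

Answer: ZAQ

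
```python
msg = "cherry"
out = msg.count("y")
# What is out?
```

Trace:
`msg = "cherry"` → msg = 'cherry'
`out = msg.count("y")` → out = 1
So out = 1

Answer: 1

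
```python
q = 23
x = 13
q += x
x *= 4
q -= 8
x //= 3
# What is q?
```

Trace:
`q = 23` → q = 23
`x = 13` → x = 13
`q += x` → q = 36
`x *= 4` → x = 52
`q -= 8` → q = 28
`x //= 3` → x = 17
So q = 28

Answer: 28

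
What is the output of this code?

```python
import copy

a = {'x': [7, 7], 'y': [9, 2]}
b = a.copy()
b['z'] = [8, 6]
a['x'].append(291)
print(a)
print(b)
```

Key concept: shallow copy of dict with mutable values.
Step by step:
`a = {'x': [7, 7], 'y': [9, 2]}` → a = {'x': [7, 7], 'y': [9, 2]}
`b = a.copy()` → b = {'x': [7, 7], 'y': [9, 2]}
`b['z'] = [8, 6]` → b = {'x': [7, 7], 'y': [9, 2], 'z': [8, 6]}
`a['x'].append(291)` → a = {'x': [7, 7, 291], 'y': [9, 2]}; b = {'x': [7, 7, 291], 'y': [9, 2], 'z': [8, 6]}
`print(a)` → prints {'x': [7, 7, 291], 'y': [9, 2]}
`print(b)` → prints {'x': [7, 7, 291], 'y': [9, 2], 'z': [8, 6]}

Answer:
{'x': [7, 7, 291], 'y': [9, 2]}
{'x': [7, 7, 291], 'y': [9, 2], 'z': [8, 6]}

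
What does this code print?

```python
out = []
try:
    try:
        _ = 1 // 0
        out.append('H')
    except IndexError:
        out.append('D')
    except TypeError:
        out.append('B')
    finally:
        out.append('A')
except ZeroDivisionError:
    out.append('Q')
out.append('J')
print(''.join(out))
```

Execution trace: 'A' (finally) → 'Q' (outer except ZeroDivisionError) → 'J' (after the try/except). Output: AQJ

Answer: AQJ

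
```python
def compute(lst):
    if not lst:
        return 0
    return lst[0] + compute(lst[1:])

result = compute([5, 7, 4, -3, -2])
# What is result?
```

5 + 7 + 4 + (-3) + (-2) + 0 = 11

Answer: 11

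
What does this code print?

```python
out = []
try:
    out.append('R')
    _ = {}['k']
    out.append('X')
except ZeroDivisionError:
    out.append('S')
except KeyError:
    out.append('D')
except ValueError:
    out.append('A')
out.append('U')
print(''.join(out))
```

Execution trace: 'R' (try body) → 'D' (except KeyError) → 'U' (after the try/except). Output: RDU

Answer: RDU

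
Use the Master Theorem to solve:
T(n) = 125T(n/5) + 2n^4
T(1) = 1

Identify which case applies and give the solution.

a=125, b=5, f(n)=2n^4. log_5(125) = 3. Since c=4 > 3 and the regularity condition holds (125(n/5)^4 = (125/5^4)n^4 with 125/5^4 < 1), Case 3 applies: T(n) = Θ(f(n)) = O(n^4).

Answer: O(n^4) - Case 3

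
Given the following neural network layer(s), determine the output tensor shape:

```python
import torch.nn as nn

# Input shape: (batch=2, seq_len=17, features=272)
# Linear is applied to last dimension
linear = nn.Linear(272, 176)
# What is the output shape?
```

Input: (2, 17, 272) -> Output: (2, 17, 176)

Answer: (2, 17, 176)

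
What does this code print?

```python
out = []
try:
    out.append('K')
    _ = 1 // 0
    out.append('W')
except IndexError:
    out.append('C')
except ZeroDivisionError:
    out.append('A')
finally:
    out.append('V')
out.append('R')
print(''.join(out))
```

Execution trace: 'K' (try body) → 'A' (except ZeroDivisionError) → 'V' (finally) → 'R' (after the try/except). Output: KAVR

Answer: KAVR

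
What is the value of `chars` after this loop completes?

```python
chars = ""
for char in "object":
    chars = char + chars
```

Reverse 'object'
`chars` takes the values: "" → "o" → "bo" → "jbo" → "ejbo" → "cejbo" → "tcejbo"

Answer: "tcejbo"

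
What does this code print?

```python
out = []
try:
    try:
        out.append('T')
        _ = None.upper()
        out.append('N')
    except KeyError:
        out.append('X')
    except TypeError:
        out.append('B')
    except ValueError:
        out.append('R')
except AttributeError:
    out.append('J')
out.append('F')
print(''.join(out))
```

Execution trace: 'T' (try body) → 'J' (outer except AttributeError) → 'F' (after the try/except). Output: TJF

Answer: TJF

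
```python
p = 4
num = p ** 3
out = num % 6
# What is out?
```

Trace:
`p = 4` → p = 4
`num = p ** 3` → num = 64
`out = num % 6` → out = 4
So out = 4

Answer: 4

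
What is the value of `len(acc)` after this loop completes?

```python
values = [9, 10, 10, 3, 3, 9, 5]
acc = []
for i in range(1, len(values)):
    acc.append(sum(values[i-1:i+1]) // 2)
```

Number of 2-element averages
`acc` takes the values: [] → [9] → [9, 10] → [9, 10, 6] → [9, 10, 6, 3] → [9, 10, 6, 3, 6] → [9, 10, 6, 3, 6, 7]
So `len(acc)` = 6

Answer: 6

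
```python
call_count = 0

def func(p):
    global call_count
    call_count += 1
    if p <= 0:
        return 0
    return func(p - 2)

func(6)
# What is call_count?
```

Linear recursion stepping by 2: 4 calls from p=6 down to ≤0.

Answer: 4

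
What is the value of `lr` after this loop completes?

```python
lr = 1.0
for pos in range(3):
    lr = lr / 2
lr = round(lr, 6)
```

Halving LR 3 times: 1 / 2^3
`lr` takes the values: 1.0 → 0.5 → 0.25 → 0.125

Answer: 0.125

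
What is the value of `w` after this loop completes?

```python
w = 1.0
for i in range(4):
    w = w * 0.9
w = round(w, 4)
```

Exponential decay: 1.0 * 0.9^4
`w` takes the values: 1.0 → 0.9 → 0.81 → 0.729 → 0.6561

Answer: 0.6561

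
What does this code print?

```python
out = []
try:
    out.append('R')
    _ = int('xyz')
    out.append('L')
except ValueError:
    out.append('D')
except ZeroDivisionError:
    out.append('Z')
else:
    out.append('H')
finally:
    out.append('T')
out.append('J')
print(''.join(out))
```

Execution trace: 'R' (try body) → 'D' (except ValueError) → 'T' (finally) → 'J' (after the try/except). Output: RDTJ

Answer: RDTJ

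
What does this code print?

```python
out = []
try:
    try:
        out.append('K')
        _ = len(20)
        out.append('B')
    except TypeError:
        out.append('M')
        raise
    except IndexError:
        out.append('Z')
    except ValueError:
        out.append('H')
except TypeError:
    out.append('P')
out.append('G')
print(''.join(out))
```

Execution trace: 'K' (inner try body) → 'M' (inner except TypeError) → 'P' (outer except TypeError) → 'G' (after the try/except). Output: KMPG

Answer: KMPG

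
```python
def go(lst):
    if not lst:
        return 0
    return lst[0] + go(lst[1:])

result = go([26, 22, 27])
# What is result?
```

26 + 22 + 27 + 0 = 75

Answer: 75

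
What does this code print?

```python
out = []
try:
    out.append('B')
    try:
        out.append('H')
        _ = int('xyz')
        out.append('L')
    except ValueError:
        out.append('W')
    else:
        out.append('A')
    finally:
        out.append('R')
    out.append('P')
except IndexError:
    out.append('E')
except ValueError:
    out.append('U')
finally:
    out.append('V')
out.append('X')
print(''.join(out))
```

Execution trace: 'B' (try body) → 'H' (inner try body) → 'W' (inner except ValueError) → 'R' (inner finally) → 'P' (try body, no exception) → 'V' (finally) → 'X' (after the try/except). Output: BHWRPVX

Answer: BHWRPVX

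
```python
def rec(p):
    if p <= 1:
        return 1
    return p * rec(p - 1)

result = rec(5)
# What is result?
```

rec(5) = 5 * 4 * 3 * 2 * 1 = 120

Answer: 120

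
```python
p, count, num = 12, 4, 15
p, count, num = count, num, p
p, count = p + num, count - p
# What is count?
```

Trace:
`p, count, num = 12, 4, 15` → p = 12; count = 4; num = 15
`p, count, num = count, num, p` → p = 4; count = 15; num = 12
`p, count = p + num, count - p` → p = 16; count = 11
So count = 11

Answer: 11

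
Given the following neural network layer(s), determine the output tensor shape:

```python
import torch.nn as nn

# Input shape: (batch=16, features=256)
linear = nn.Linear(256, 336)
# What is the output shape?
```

Input: (16, 256) -> Output: (16, 336)

Answer: (16, 336)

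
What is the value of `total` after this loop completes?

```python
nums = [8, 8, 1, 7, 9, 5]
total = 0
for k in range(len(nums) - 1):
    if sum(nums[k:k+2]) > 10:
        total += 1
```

Count windows with sum > 10
`total` takes the values: 0 → 1 → 2 → 3

Answer: 3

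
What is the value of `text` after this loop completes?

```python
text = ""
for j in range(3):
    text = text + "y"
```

Repeat 'y' 3 times
`text` takes the values: "" → "y" → "yy" → "yyy"

Answer: "yyy"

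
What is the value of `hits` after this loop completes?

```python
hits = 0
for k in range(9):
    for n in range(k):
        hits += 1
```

Triangle number: 0+1+2+...+8
`hits` takes the values: 0 → 1 → 2 → 3 → 4 → 5 → 6 → 7 → 8 → 9 → 10 → 11 → 12 → 13 → 14 → 15 → 16 → 17 → 18 → 19 → 20 → 21 → 22 → 23 → 24 → 25 → 26 → 27 → 28 → 29 → 30 → 31 → 32 → 33 → 34 → 35 → 36

Answer: 36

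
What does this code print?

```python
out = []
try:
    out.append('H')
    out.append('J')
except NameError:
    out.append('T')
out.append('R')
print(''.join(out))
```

Execution trace: 'H' (try body) → 'J' (try body, no exception) → 'R' (after the try/except). Output: HJR

Answer: HJR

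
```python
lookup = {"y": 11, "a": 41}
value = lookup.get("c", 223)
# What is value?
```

Trace:
`lookup = {"y": 11, "a": 41}` → lookup = {'y': 11, 'a': 41}
`value = lookup.get("c", 223)` → value = 223
So value = 223

Answer: 223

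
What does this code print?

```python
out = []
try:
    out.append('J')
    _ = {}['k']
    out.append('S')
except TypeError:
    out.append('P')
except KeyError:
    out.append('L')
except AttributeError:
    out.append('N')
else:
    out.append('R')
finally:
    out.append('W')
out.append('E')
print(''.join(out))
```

Execution trace: 'J' (try body) → 'L' (except KeyError) → 'W' (finally) → 'E' (after the try/except). Output: JLWE

Answer: JLWE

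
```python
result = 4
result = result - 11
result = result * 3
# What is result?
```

Trace:
`result = 4` → result = 4
`result = result - 11` → result = -7
`result = result * 3` → result = -21
So result = -21

Answer: -21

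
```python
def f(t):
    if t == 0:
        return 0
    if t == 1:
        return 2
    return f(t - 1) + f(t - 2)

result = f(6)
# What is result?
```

Build up from base cases: f(0)=0, f(1)=2, f(2)=2, f(3)=4, f(4)=6, f(5)=10, f(6)=16

Answer: 16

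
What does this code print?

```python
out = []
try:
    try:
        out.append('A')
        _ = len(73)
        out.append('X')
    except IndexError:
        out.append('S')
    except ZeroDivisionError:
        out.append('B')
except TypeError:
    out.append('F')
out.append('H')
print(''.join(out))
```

Execution trace: 'A' (try body) → 'F' (outer except TypeError) → 'H' (after the try/except). Output: AFH

Answer: AFH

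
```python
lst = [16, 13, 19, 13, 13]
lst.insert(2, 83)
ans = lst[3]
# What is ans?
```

Trace:
`lst = [16, 13, 19, 13, 13]` → lst = [16, 13, 19, 13, 13]
`lst.insert(2, 83)` → lst = [16, 13, 83, 19, 13, 13]
`ans = lst[3]` → ans = 19
So ans = 19

Answer: 19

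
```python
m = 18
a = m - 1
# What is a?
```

Trace:
`m = 18` → m = 18
`a = m - 1` → a = 17
So a = 17

Answer: 17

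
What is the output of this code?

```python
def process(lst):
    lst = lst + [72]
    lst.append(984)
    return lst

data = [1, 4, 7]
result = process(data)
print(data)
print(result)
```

Key concept: rebinding parameter vs mutation.
Step by step:
`data = [1, 4, 7]` → data = [1, 4, 7]
`result = process(data)` → result = [1, 4, 7, 72, 984]
`print(data)` → prints [1, 4, 7]
`print(result)` → prints [1, 4, 7, 72, 984]

Answer:
[1, 4, 7]
[1, 4, 7, 72, 984]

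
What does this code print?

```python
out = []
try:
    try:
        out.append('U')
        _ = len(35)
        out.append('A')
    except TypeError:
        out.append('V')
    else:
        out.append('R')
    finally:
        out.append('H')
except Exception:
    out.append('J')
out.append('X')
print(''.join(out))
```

Execution trace: 'U' (inner try body) → 'V' (inner except TypeError) → 'H' (inner finally) → 'X' (after the try/except). Output: UVHX

Answer: UVHX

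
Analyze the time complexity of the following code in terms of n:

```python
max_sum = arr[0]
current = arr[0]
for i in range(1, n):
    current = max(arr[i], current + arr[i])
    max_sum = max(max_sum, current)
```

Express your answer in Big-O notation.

This is Kadane's algorithm for maximum subarray. Time complexity: O(n).

Answer: O(n)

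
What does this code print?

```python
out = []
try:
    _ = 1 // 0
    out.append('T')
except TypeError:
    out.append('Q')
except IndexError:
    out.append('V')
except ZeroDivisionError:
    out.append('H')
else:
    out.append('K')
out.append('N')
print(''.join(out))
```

Execution trace: 'H' (except ZeroDivisionError) → 'N' (after the try/except). Output: HN

Answer: HN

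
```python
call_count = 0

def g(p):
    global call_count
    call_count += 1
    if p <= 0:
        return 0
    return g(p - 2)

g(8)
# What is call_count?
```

Linear recursion stepping by 2: 5 calls from p=8 down to ≤0.

Answer: 5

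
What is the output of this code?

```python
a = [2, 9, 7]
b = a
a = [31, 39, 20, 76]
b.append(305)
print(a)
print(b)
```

Key concept: rebinding vs mutation: a is rebound to a new list, b still points at the original.
Step by step:
`a = [2, 9, 7]` → a = [2, 9, 7]
`b = a` → b = [2, 9, 7] (same object as a)
`a = [31, 39, 20, 76]` → a = [31, 39, 20, 76]
`b.append(305)` → b = [2, 9, 7, 305]
`print(a)` → prints [31, 39, 20, 76]
`print(b)` → prints [2, 9, 7, 305]

Answer:
[31, 39, 20, 76]
[2, 9, 7, 305]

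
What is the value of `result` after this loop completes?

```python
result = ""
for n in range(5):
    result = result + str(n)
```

Concatenate digits 0 to 4
`result` takes the values: "" → "0" → "01" → "012" → "0123" → "01234"

Answer: "01234"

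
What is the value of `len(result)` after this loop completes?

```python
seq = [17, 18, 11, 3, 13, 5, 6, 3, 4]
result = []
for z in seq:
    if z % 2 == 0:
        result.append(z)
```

Count even numbers in [17, 18, 11, 3, 13, 5, 6, 3, 4]
`result` takes the values: [] → [18] → [18, 6] → [18, 6, 4]
So `len(result)` = 3

Answer: 3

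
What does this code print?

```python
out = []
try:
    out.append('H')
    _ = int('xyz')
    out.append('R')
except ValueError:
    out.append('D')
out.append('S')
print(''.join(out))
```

Execution trace: 'H' (try body) → 'D' (except ValueError) → 'S' (after the try/except). Output: HDS

Answer: HDS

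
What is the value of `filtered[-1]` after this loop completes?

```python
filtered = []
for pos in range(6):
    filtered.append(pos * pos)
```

Last element of squares 0 to 5
`filtered` takes the values: [] → [0] → [0, 1] → [0, 1, 4] → [0, 1, 4, 9] → [0, 1, 4, 9, 16] → [0, 1, 4, 9, 16, 25]
So `filtered[-1]` = 25

Answer: 25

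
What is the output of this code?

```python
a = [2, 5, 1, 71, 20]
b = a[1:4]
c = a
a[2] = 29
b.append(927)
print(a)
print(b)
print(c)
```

Key concept: slice vs alias.
Step by step:
`a = [2, 5, 1, 71, 20]` → a = [2, 5, 1, 71, 20]
`b = a[1:4]` → b = [5, 1, 71]
`c = a` → c = [2, 5, 1, 71, 20] (same object as a)
`a[2] = 29` → a = [2, 5, 29, 71, 20] (same object as c); c = [2, 5, 29, 71, 20] (same object as a)
`b.append(927)` → b = [5, 1, 71, 927]
`print(a)` → prints [2, 5, 29, 71, 20]
`print(b)` → prints [5, 1, 71, 927]
`print(c)` → prints [2, 5, 29, 71, 20]

Answer:
[2, 5, 29, 71, 20]
[5, 1, 71, 927]
[2, 5, 29, 71, 20]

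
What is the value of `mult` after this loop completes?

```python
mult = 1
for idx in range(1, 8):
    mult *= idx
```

7! = 5040
`mult` takes the values: 1 → 2 → 6 → 24 → 120 → 720 → 5040

Answer: 5040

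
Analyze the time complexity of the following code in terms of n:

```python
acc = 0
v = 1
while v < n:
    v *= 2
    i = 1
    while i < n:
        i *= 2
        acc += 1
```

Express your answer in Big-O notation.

Each loop level contributes: log n × log n. Multiplying the contributions gives O(log² n).

Answer: O(log² n)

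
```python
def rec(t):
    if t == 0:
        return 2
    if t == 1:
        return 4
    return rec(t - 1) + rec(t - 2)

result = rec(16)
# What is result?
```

Build up from base cases: rec(0)=2, rec(1)=4, rec(2)=6, rec(3)=10, rec(4)=16, rec(5)=26, rec(6)=42, ..., rec(16)=5168

Answer: 5168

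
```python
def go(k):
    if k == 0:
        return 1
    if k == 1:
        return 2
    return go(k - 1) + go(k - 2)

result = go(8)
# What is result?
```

Build up from base cases: go(0)=1, go(1)=2, go(2)=3, go(3)=5, go(4)=8, go(5)=13, go(6)=21, ..., go(8)=55

Answer: 55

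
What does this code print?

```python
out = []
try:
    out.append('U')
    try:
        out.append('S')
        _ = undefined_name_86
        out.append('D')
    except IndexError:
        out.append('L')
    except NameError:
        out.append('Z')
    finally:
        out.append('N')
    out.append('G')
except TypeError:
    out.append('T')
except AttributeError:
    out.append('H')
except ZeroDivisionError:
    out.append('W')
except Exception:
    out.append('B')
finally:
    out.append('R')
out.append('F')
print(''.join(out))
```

Execution trace: 'U' (try body) → 'S' (inner try body) → 'Z' (inner except NameError) → 'N' (inner finally) → 'G' (try body, no exception) → 'R' (finally) → 'F' (after the try/except). Output: USZNGRF

Answer: USZNGRF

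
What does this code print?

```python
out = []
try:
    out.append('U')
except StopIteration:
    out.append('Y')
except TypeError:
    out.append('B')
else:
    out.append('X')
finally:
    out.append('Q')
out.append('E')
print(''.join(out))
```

Execution trace: 'U' (try body, no exception) → 'X' (else) → 'Q' (finally) → 'E' (after the try/except). Output: UXQE

Answer: UXQE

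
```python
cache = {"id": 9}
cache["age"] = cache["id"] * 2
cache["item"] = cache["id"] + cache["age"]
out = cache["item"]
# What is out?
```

Trace:
`cache = {"id": 9}` → cache = {'id': 9}
`cache["age"] = cache["id"] * 2` → cache = {'id': 9, 'age': 18}
`cache["item"] = cache["id"] + cache["age"]` → cache = {'id': 9, 'age': 18, 'item': 27}
`out = cache["item"]` → out = 27
So out = 27

Answer: 27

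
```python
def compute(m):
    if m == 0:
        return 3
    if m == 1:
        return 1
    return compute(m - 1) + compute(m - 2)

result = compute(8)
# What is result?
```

Build up from base cases: compute(0)=3, compute(1)=1, compute(2)=4, compute(3)=5, compute(4)=9, compute(5)=14, compute(6)=23, ..., compute(8)=60

Answer: 60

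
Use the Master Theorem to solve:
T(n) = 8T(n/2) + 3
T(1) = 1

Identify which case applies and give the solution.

a=8, b=2, f(n)=3. log_2(8) = 3. Since c=0 < 3, Case 1 applies: T(n) = Θ(n^log_b(a)) = O(n^3).

Answer: O(n^3) - Case 1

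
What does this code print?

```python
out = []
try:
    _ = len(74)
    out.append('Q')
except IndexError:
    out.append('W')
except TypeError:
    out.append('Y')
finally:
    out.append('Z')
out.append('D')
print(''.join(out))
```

Execution trace: 'Y' (except TypeError) → 'Z' (finally) → 'D' (after the try/except). Output: YZD

Answer: YZD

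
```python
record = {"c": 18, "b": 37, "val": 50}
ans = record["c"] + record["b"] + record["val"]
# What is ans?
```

Trace:
`record = {"c": 18, "b": 37, "val": 50}` → record = {'c': 18, 'b': 37, 'val': 50}
`ans = record["c"] + record["b"] + record["val"]` → ans = 105
So ans = 105

Answer: 105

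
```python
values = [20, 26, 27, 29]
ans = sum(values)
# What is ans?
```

Trace:
`values = [20, 26, 27, 29]` → values = [20, 26, 27, 29]
`ans = sum(values)` → ans = 102
So ans = 102

Answer: 102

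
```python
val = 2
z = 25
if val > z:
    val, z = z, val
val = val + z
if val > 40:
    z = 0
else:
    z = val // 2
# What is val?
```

Trace:
`val = 2` → val = 2
`z = 25` → z = 25
`if val > z: ...` → val > z is False → no variable changes
`val = val + z` → val = 27
`if val > 40: ...` → val > 40 is False, take else branch → z = 13
So val = 27

Answer: 27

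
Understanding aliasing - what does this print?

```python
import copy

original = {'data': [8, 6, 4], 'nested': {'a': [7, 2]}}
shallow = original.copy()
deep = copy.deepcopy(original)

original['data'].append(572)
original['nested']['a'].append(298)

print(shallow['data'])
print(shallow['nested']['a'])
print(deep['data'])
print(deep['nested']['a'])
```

Key concept: comparing shallow vs deep copy.
Step by step:
`original = {'data': [8, 6, 4], 'nested': {'a': [7, 2]}}` → original = {'data': [8, 6, 4], 'nested': {'a': [7, 2]}}
`shallow = original.copy()` → shallow = {'data': [8, 6, 4], 'nested': {'a': [7, 2]}}
`deep = copy.deepcopy(original)` → deep = {'data': [8, 6, 4], 'nested': {'a': [7, 2]}}
`original['data'].append(572)` → original = {'data': [8, 6, 4, 572], 'nested': {'a': [7, 2]}}; shallow = {'data': [8, 6, 4, 572], 'nested': {'a': [7, 2]}}
`original['nested']['a'].append(298)` → original = {'data': [8, 6, 4, 572], 'nested': {'a': [7, 2, 298]}}; shallow = {'data': [8, 6, 4, 572], 'nested': {'a': [7, 2, 298]}}
`print(shallow['data'])` → prints [8, 6, 4, 572]
`print(shallow['nested']['a'])` → prints [7, 2, 298]
`print(deep['data'])` → prints [8, 6, 4]
`print(deep['nested']['a'])` → prints [7, 2]

Answer:
[8, 6, 4, 572]
[7, 2, 298]
[8, 6, 4]
[7, 2]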